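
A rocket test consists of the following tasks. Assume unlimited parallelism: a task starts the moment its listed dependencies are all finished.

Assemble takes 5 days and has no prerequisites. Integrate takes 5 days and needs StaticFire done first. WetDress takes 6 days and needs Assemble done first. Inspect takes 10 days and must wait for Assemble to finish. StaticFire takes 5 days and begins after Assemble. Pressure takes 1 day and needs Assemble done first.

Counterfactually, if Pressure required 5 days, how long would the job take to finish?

15

Baseline: Assemble→StaticFire→Integrate = 5+5+5 = 15 → 15 days.
Pressure is off the critical path — its longest chain is 6 days, giving 9 of slack.
That remains the longest chain; total 15 days.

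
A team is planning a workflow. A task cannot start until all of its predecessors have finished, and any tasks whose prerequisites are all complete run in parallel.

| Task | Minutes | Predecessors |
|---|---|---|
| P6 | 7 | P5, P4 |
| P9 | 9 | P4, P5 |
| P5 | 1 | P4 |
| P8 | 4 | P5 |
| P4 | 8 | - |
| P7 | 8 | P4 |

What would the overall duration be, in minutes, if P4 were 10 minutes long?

Actual critical path: P4→P5→P9 = 8+1+9 = 18 ⇒ 18 minutes.
P4 lies on that path, so at 10 minutes the path becomes 20 minutes.
No other chain overtakes it, so the finish is 20 minutes.

20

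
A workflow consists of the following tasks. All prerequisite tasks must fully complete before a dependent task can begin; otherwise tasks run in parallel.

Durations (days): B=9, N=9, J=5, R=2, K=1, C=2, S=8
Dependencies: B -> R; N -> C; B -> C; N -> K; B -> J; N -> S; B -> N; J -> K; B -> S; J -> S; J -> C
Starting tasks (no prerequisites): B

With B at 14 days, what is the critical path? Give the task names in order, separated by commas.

B, N, S

Actual critical path: B→N→S = 9+9+8 = 26 ⇒ 26 days.
B lies on that path, so at 14 days the path becomes 31 days.
The critical path is still B→N→S; finish is now 31 days.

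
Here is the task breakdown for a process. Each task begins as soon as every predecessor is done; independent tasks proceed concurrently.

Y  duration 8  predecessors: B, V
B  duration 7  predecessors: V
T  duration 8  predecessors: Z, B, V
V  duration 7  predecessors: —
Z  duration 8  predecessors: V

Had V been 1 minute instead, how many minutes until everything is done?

Critical path before the change: V→Z→T = 7+8+8 = 23 giving 23 minutes.
Since V is critical, the -6 change carries straight to that chain (now 17 minutes).
That remains the longest chain; total 17 minutes.

17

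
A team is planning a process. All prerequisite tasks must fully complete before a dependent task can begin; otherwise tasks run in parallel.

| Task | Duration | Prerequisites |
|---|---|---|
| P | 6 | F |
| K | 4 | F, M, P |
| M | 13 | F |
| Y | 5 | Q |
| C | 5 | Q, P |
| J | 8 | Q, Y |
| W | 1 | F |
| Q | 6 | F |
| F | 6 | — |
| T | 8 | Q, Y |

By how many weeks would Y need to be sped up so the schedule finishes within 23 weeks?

Current finish: 25 weeks; target: 23.
Y is on every critical path, so each week cut from Y cuts the finish by one (this holds down to a finish of 23).
Need 25 − 23 = 2 weeks off Y → Y becomes 3 weeks, finish becomes 23.

2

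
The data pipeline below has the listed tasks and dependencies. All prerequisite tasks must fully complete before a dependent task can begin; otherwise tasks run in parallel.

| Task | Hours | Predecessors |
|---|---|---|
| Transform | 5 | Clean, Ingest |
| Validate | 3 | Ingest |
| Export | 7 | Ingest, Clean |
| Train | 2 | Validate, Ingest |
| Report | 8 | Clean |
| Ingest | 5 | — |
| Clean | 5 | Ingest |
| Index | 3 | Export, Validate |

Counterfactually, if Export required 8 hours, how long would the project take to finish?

Baseline: Ingest→Clean→Export→Index = 5+5+7+3 = 20 → 20 hours.
Export lies on that path, so at 8 hours the path becomes 21 hours.
The critical path is still Ingest→Clean→Export→Index; finish is now 21 hours.

21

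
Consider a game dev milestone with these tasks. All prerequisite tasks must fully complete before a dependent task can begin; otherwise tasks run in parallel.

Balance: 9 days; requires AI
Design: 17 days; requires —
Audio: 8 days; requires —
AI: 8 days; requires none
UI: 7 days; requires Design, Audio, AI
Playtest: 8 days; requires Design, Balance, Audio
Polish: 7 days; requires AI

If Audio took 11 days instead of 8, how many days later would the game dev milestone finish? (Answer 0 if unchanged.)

As given, the longest chain is Design→Playtest = 17+8 = 25, so the finish is 25 days.
Audio has 9 days of float (longest path through it is 16).
The critical path is still Design→Playtest; finish is now 25 days.
Change in finish: 25 − 25 = +0 days.

0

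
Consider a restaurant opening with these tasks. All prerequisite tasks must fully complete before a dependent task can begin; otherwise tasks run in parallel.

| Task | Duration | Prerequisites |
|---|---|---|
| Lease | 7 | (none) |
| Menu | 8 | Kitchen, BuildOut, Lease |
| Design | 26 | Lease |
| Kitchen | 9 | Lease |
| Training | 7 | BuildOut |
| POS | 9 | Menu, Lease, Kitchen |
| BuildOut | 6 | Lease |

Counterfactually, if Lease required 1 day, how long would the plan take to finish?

Actual critical path: Lease→Design = 7+26 = 33 ⇒ 33 days.
Lease lies on that path, so at 1 day the path becomes 27 days.
That remains the longest chain; total 27 days.

27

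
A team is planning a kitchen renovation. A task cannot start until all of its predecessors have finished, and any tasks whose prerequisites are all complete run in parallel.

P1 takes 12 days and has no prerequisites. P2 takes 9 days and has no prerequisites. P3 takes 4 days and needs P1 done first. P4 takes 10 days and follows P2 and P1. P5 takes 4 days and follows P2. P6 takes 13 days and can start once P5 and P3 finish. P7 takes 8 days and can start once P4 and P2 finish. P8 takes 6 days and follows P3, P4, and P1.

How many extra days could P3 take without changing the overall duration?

The longest chain is P1→P4→P7 = 12+10+8 = 30; overall finish 30 days.
The longest chain containing P3 totals 29 days.
So P3 can slip 17 − 16 = 1 day.

1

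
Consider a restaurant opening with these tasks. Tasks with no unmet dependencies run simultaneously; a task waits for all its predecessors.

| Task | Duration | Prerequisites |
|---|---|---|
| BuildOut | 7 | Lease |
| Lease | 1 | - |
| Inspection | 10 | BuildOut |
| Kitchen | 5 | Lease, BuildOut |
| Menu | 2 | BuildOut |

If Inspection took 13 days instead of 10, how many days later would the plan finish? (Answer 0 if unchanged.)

3

Baseline: Lease→BuildOut→Inspection = 1+7+10 = 18 → 18 days.
Since Inspection is critical, the +3 change carries straight to that chain (now 21 days).
That remains the longest chain; total 21 days.
Change in finish: 21 − 18 = +3 days.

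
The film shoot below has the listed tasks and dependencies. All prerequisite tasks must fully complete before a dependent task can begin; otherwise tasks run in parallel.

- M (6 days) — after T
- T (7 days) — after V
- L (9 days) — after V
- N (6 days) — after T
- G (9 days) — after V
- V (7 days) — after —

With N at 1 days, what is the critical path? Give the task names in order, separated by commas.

Critical path before the change: V→T→N = 7+7+6 = 20 giving 20 days.
N lies on that path, so at 1 day the path becomes 15 days.
Now V→T→M = 7+7+6 = 20 is longest, so the finish becomes 20 days.

V, T, M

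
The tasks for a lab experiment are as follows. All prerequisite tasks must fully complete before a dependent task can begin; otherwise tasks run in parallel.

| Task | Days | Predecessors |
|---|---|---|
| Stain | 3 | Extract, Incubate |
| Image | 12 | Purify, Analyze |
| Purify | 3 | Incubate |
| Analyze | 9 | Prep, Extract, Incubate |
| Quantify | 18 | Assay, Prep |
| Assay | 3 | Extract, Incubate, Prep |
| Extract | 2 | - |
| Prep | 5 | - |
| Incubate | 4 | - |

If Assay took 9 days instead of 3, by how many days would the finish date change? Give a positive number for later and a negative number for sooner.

6

Actual critical path: Prep→Assay→Quantify = 5+3+18 = 26 ⇒ 26 days.
Assay lies on that path, so at 9 days the path becomes 32 days.
No other chain overtakes it, so the finish is 32 days.
Change in finish: 32 − 26 = +6 days.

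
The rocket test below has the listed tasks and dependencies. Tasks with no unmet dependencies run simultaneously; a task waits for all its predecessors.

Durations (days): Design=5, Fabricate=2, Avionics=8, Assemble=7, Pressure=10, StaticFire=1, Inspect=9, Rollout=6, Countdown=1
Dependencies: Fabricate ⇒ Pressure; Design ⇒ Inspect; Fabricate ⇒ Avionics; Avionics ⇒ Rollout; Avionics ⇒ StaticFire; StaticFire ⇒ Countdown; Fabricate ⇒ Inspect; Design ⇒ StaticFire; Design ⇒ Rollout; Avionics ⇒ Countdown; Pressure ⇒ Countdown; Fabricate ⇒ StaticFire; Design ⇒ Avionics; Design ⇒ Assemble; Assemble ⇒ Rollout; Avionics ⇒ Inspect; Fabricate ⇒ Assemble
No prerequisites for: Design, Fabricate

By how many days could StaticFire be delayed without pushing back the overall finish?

7

The longest chain is Design→Avionics→Inspect = 5+8+9 = 22; overall finish 22 days.
The longest chain containing StaticFire totals 15 days.
So StaticFire can slip 21 − 14 = 7 days.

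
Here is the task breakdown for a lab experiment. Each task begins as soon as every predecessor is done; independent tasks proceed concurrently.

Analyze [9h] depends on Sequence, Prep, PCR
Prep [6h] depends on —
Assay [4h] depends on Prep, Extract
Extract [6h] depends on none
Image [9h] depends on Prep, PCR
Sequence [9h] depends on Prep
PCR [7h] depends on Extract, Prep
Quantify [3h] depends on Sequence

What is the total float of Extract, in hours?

2

The longest chain is Prep→Sequence→Analyze = 6+9+9 = 24; overall finish 24 hours.
Longest path through Extract: 22 hours (earliest finish 6, latest finish 8).
Slack of Extract = 2 − 0 = 2 hours.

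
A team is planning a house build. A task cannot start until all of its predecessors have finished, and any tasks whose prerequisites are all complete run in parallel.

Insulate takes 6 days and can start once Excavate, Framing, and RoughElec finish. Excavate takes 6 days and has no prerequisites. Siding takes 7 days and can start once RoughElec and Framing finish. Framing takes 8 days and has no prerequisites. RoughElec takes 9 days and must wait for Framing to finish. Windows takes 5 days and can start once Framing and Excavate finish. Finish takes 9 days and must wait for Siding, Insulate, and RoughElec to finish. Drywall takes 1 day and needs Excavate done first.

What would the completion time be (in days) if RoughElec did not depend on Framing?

25

Before: longest chain Framing→RoughElec→Siding→Finish = 8+9+7+9 = 33, finish 33.
Without Framing→RoughElec, RoughElec's earliest start moves from 8 to 0.
The longest chain is now RoughElec→Siding→Finish = 9+7+9 = 25, so the house build takes 25 days.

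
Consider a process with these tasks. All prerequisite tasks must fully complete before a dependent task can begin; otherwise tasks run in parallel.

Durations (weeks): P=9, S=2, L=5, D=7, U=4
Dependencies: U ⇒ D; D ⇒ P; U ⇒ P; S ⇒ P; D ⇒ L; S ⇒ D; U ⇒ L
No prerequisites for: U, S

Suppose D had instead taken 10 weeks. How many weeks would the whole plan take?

Actual critical path: U→D→P = 4+7+9 = 20 ⇒ 20 weeks.
Since D is critical, the +3 change carries straight to that chain (now 23 weeks).
No other chain overtakes it, so the finish is 23 weeks.

23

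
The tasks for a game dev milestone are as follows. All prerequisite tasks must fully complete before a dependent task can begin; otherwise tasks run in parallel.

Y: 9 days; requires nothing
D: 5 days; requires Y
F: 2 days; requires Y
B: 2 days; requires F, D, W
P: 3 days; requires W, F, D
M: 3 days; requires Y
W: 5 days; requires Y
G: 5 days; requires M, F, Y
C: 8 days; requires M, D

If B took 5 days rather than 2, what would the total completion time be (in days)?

22

The binding path is Y→D→C = 9+5+8 = 22; finish at 22 days.
The longest path through B is only 16 days, so B has float 6.
That remains the longest chain; total 22 days.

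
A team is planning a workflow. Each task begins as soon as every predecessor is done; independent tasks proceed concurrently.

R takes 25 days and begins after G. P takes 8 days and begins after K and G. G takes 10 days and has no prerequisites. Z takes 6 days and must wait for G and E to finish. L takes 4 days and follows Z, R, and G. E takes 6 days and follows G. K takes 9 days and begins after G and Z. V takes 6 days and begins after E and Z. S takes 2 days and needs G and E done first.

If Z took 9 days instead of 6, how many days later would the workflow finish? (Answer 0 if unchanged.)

Baseline: G→E→Z→K→P = 10+6+6+9+8 = 39 → 39 days.
Z lies on that path, so at 9 days the path becomes 42 days.
That remains the longest chain; total 42 days.
Change in finish: 42 − 39 = +3 days.

3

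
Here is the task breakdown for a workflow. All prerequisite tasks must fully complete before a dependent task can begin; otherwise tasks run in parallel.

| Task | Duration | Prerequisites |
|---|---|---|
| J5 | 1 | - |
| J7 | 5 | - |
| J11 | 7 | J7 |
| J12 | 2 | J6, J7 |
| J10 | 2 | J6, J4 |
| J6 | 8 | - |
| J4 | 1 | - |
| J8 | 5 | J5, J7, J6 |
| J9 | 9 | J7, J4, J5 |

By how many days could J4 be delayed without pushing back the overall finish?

4

J7→J9 = 5+9 = 14 sets the makespan at 14 days.
The longest chain containing J4 totals 10 days.
Float = 14 − 10 = 4.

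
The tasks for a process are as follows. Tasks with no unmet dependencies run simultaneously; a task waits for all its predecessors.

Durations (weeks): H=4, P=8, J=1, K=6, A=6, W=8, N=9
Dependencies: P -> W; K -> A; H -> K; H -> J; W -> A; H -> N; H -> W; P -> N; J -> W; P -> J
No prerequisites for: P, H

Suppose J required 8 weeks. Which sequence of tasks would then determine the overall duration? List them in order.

P, J, W, A

Actual critical path: P→J→W→A = 8+1+8+6 = 23 ⇒ 23 weeks.
Since J is critical, the +7 change carries straight to that chain (now 30 weeks).
That remains the longest chain; total 30 weeks.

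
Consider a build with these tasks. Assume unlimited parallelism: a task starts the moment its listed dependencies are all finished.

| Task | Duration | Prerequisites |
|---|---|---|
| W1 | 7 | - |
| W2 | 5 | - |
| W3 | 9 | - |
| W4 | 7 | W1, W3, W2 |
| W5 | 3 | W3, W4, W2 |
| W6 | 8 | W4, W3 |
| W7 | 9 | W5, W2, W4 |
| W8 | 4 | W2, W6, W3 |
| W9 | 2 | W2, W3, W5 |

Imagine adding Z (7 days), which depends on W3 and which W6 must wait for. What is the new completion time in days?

28

Originally the project takes 28 days.
With Z inserted, W6 now waits for max(W4, W3, Z).
New critical path: W3→Z→W6→W8 = 9+7+8+4 = 28 ⇒ 28 days.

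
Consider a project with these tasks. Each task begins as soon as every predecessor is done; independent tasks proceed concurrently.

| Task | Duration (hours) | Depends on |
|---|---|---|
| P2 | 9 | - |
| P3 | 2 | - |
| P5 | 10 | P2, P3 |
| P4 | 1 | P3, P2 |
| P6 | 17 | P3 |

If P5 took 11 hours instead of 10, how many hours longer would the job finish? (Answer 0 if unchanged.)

1

Baseline: P2→P5 = 9+10 = 19 → 19 hours.
P5 is on the critical path; changing it to 11 makes that path 20 hours.
That remains the longest chain; total 20 hours.
Change in finish: 20 − 19 = +1 hours.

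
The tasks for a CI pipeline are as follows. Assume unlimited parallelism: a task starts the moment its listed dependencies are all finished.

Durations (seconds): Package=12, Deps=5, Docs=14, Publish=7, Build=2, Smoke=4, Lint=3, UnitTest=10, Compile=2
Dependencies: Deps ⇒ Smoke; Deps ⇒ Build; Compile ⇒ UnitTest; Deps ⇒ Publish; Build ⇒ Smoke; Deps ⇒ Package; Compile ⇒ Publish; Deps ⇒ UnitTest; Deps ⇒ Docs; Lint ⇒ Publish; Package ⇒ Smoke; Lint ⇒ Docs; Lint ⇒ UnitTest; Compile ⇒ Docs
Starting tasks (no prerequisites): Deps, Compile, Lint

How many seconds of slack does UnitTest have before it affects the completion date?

6

Critical path: Deps→Package→Smoke = 5+12+4 = 21, so the finish is 21 seconds.
UnitTest finishes as early as 15 and must finish by 21.
So UnitTest can slip 21 − 15 = 6 seconds.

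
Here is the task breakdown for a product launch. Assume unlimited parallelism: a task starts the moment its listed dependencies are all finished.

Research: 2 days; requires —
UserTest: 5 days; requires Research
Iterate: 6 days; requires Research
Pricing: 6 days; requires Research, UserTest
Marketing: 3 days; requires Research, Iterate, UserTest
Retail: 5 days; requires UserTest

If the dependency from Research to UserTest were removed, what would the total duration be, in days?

11

With the dependency in place, Research→UserTest→Pricing = 2+5+6 = 13 sets the finish at 13 days.
Without Research→UserTest, UserTest's earliest start moves from 2 to 0.
The longest chain is now Research→Iterate→Marketing = 2+6+3 = 11, so the schedule takes 11 days.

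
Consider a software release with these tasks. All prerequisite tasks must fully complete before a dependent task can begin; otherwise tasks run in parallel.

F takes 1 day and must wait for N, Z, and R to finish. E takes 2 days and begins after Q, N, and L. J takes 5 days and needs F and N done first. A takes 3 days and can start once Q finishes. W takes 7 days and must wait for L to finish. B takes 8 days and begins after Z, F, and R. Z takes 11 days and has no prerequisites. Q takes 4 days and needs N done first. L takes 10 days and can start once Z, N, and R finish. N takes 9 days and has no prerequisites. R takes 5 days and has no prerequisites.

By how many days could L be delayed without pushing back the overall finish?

The longest chain is Z→L→W = 11+10+7 = 28; overall finish 28 days.
L finishes as early as 21 and must finish by 21.
So L can slip 21 − 21 = 0 days.

0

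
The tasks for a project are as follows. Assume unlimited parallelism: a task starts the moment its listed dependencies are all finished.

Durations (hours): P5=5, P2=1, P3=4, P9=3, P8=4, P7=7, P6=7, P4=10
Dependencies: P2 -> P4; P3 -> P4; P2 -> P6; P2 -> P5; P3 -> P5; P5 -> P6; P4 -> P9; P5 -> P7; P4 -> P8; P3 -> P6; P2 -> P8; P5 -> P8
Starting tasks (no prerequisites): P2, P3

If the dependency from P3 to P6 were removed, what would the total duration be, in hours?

18

Original critical path: P3→P4→P8 = 4+10+4 = 18 ⇒ 18 hours.
Dropping P3→P6 doesn't change P6's earliest start (9); another predecessor still binds.
The longest chain is now P3→P4→P8 = 4+10+4 = 18, so the schedule takes 18 hours.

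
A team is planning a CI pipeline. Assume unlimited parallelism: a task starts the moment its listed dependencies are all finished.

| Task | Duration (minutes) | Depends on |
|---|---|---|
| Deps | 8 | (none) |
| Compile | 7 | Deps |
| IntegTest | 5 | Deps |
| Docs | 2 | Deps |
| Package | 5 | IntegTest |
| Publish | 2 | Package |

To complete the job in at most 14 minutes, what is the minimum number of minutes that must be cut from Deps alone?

Current finish: 20 minutes; target: 14.
Deps is on every critical path, so each minute cut from Deps cuts the finish by one (this holds down to a finish of 13).
Need 20 − 14 = 6 minutes off Deps → Deps becomes 2 minutes, finish becomes 14.

6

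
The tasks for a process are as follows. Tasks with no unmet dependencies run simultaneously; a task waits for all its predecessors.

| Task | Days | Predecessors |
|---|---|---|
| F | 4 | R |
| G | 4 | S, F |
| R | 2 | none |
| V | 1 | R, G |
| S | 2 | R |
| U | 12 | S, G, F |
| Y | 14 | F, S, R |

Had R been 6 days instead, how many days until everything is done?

26

Critical path before the change: R→F→G→U = 2+4+4+12 = 22 giving 22 days.
R is on the critical path; changing it to 6 makes that path 26 days.
No other chain overtakes it, so the finish is 26 days.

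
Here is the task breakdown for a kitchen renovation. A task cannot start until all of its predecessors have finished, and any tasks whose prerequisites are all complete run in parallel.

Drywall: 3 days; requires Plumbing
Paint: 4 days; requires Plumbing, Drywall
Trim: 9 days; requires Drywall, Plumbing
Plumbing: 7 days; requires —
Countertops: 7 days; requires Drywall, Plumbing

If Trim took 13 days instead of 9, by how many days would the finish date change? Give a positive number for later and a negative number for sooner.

The binding path is Plumbing→Drywall→Trim = 7+3+9 = 19; finish at 19 days.
Trim is on the critical path; changing it to 13 makes that path 23 days.
The critical path is still Plumbing→Drywall→Trim; finish is now 23 days.
Change in finish: 23 − 19 = +4 days.

4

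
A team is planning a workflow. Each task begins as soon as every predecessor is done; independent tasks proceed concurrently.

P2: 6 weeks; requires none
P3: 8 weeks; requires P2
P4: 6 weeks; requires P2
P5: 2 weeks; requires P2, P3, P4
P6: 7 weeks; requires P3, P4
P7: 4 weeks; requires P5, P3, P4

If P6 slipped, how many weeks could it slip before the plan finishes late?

0

Critical path: P2→P3→P6 = 6+8+7 = 21, so the finish is 21 weeks.
P6 finishes as early as 21 and must finish by 21.
So P6 can slip 21 − 21 = 0 weeks.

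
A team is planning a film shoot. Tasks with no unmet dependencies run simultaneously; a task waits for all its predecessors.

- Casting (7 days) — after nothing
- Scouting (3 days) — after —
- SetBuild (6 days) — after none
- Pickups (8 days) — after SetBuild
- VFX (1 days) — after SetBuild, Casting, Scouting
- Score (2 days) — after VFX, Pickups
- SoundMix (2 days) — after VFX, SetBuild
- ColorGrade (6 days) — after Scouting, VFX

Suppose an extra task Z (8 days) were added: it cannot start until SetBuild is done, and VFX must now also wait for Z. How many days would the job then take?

Originally the job takes 16 days.
With Z inserted, VFX now waits for max(SetBuild, Casting, Scouting, Z).
New critical path: SetBuild→Z→VFX→ColorGrade = 6+8+1+6 = 21 ⇒ 21 days.

21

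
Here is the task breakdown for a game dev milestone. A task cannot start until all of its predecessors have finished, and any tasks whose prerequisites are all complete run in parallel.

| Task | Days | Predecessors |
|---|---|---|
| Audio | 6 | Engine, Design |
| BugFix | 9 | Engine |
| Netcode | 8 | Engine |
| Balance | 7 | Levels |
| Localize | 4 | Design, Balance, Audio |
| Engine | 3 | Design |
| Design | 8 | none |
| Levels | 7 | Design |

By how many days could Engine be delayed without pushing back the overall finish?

5

Critical path: Design→Levels→Balance→Localize = 8+7+7+4 = 26, so the finish is 26 days.
Longest path through Engine: 21 days (earliest finish 11, latest finish 16).
Float = 26 − 21 = 5.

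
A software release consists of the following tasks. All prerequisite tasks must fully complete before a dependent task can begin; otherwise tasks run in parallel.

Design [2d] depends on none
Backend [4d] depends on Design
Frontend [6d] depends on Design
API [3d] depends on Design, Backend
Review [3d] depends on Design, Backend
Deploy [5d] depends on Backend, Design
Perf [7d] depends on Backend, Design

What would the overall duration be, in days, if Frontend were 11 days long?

13

Critical path before the change: Design→Backend→Perf = 2+4+7 = 13 giving 13 days.
Frontend has 5 days of float (longest path through it is 8).
That remains the longest chain; total 13 days.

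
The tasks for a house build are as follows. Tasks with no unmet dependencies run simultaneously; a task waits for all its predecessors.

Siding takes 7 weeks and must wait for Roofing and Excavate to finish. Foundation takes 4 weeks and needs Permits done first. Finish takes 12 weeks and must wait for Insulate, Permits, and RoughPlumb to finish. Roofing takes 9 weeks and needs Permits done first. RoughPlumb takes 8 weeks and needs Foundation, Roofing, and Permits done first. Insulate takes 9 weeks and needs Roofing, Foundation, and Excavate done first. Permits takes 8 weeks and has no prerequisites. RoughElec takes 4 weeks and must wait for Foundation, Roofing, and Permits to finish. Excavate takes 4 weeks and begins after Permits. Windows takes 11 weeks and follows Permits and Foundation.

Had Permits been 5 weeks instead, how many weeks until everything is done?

35

The binding path is Permits→Roofing→Insulate→Finish = 8+9+9+12 = 38; finish at 38 weeks.
Permits is on the critical path; changing it to 5 makes that path 35 weeks.
The critical path is still Permits→Roofing→Insulate→Finish; finish is now 35 weeks.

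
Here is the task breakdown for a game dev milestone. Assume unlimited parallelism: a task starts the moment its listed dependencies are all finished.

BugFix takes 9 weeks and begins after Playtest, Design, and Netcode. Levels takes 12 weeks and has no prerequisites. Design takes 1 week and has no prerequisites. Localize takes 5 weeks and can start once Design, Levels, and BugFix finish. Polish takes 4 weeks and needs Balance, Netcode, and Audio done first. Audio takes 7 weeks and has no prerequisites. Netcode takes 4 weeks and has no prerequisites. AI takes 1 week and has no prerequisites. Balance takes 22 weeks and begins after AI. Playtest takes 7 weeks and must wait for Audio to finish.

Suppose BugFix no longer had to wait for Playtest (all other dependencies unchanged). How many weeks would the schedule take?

27

With the dependency in place, Audio→Playtest→BugFix→Localize = 7+7+9+5 = 28 sets the finish at 28 weeks.
Without Playtest→BugFix, BugFix's earliest start moves from 14 to 4.
After: AI→Balance→Polish = 1+22+4 = 27 → 27 weeks.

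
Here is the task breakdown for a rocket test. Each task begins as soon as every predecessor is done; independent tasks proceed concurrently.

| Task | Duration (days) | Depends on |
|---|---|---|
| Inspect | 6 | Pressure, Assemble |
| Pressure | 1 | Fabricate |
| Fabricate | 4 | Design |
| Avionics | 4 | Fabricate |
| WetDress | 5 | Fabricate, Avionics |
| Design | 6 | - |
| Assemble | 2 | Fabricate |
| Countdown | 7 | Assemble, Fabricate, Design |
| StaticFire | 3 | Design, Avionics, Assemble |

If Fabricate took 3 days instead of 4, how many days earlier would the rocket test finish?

1

Critical path before the change: Design→Fabricate→Avionics→WetDress = 6+4+4+5 = 19 giving 19 days.
Fabricate lies on that path, so at 3 days the path becomes 18 days.
The critical path is still Design→Fabricate→Avionics→WetDress; finish is now 18 days.
Change in finish: 18 − 19 = -1 days.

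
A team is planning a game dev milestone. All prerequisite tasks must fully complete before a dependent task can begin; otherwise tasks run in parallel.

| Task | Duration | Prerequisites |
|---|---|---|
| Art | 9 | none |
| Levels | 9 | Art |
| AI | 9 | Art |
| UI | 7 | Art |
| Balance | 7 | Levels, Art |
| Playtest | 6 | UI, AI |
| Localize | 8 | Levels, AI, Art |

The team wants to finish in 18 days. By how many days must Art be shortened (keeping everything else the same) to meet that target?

8

Current finish: 26 days; target: 18.
Art is on every critical path, so each day cut from Art cuts the finish by one (this holds down to a finish of 18).
Need 26 − 18 = 8 days off Art → Art becomes 1 day, finish becomes 18.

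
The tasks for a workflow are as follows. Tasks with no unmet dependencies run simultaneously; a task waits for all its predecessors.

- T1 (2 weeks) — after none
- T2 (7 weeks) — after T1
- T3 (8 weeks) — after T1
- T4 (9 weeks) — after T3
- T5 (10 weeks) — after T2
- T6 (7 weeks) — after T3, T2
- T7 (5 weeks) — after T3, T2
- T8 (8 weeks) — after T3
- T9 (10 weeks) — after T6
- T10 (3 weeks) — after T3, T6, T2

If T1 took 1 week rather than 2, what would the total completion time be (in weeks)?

Actual critical path: T1→T3→T6→T9 = 2+8+7+10 = 27 ⇒ 27 weeks.
T1 lies on that path, so at 1 week the path becomes 26 weeks.
The critical path is still T1→T3→T6→T9; finish is now 26 weeks.

26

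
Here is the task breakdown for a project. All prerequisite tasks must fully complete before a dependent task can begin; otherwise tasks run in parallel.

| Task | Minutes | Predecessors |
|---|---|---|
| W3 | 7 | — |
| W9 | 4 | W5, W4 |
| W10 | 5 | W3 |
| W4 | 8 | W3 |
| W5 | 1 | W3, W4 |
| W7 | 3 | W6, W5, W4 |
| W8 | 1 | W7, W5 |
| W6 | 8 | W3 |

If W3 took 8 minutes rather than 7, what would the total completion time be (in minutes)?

21

As given, the longest chain is W3→W4→W5→W7→W8 = 7+8+1+3+1 = 20, so the finish is 20 minutes.
W3 is on the critical path; changing it to 8 makes that path 21 minutes.
That remains the longest chain; total 21 minutes.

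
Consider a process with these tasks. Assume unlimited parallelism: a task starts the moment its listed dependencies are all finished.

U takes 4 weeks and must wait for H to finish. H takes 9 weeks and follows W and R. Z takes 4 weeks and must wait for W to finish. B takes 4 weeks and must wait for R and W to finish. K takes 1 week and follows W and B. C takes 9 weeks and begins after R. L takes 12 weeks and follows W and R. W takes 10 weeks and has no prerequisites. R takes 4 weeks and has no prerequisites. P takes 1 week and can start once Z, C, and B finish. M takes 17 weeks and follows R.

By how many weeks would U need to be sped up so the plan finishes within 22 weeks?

Current finish: 23 weeks; target: 22.
U is on every critical path, so each week cut from U cuts the finish by one (this holds down to a finish of 22).
Need 23 − 22 = 1 week off U → U becomes 3 weeks, finish becomes 22.

1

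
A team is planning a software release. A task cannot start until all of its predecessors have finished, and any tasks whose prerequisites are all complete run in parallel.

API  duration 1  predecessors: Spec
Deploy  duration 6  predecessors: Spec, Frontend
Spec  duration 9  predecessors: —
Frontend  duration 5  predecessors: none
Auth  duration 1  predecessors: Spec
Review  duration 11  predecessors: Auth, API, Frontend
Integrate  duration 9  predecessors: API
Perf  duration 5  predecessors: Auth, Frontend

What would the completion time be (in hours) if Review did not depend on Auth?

21

With the dependency in place, Spec→API→Review = 9+1+11 = 21 sets the finish at 21 hours.
Dropping Auth→Review doesn't change Review's earliest start (10); another predecessor still binds.
The longest chain is now Spec→API→Review = 9+1+11 = 21, so the project takes 21 hours.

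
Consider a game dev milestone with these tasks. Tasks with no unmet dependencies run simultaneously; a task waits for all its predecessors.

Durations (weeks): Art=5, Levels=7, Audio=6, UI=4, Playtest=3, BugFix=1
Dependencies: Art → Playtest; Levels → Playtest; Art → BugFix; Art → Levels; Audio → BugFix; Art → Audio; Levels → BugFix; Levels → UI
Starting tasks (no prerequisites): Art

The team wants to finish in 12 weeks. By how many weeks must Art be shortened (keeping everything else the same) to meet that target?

4

Current finish: 16 weeks; target: 12.
Art is on every critical path, so each week cut from Art cuts the finish by one (this holds down to a finish of 12).
Need 16 − 12 = 4 weeks off Art → Art becomes 1 week, finish becomes 12.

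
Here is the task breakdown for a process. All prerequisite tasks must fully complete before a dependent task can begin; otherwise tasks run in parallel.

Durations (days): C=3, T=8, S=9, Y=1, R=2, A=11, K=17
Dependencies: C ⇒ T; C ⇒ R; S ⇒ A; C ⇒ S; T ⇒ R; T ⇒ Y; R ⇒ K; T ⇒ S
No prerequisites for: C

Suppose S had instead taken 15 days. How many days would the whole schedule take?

37

Actual critical path: C→T→S→A = 3+8+9+11 = 31 ⇒ 31 days.
S is on the critical path; changing it to 15 makes that path 37 days.
The critical path is still C→T→S→A; finish is now 37 days.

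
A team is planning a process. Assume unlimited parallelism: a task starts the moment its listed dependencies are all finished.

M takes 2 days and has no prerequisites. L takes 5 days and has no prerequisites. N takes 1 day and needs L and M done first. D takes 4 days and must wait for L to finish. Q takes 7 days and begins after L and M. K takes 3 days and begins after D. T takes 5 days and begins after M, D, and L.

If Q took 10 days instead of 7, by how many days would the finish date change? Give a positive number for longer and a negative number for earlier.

1

The binding path is L→D→T = 5+4+5 = 14; finish at 14 days.
The longest path through Q is only 12 days, so Q has float 2.
New critical path: L→Q = 5+10 = 15 ⇒ 15 days.
Change in finish: 15 − 14 = +1 days.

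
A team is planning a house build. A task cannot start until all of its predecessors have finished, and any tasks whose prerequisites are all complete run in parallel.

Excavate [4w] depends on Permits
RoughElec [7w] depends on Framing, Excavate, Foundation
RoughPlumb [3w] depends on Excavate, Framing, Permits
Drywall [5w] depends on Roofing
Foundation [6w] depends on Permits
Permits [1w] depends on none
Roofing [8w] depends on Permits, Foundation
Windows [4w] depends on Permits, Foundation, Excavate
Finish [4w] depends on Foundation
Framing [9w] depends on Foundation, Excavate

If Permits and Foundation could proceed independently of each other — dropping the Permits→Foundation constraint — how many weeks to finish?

22

With the dependency in place, Permits→Foundation→Framing→RoughElec = 1+6+9+7 = 23 sets the finish at 23 weeks.
Without Permits→Foundation, Foundation's earliest start moves from 1 to 0.
New critical path: Foundation→Framing→RoughElec = 6+9+7 = 22 ⇒ 22 weeks.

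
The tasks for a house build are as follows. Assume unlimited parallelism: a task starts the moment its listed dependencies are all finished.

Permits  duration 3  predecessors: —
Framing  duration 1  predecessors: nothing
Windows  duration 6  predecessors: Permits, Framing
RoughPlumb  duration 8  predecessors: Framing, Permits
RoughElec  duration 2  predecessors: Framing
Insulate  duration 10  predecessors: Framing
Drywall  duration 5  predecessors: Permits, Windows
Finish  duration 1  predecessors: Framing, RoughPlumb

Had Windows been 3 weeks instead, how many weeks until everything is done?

12

Critical path before the change: Permits→Windows→Drywall = 3+6+5 = 14 giving 14 weeks.
Since Windows is critical, the -3 change carries straight to that chain (now 11 weeks).
The binding chain switches to Permits→RoughPlumb→Finish = 3+8+1 = 12; finish 12 weeks.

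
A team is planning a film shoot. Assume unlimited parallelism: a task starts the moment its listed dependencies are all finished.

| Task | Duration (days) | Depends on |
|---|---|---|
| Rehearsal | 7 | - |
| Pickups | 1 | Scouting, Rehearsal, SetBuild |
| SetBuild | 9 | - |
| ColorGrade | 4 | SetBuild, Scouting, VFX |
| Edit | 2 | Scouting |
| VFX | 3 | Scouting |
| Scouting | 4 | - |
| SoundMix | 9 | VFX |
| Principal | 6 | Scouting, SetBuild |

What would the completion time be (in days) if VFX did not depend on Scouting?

Before: longest chain Scouting→VFX→SoundMix = 4+3+9 = 16, finish 16.
Without Scouting→VFX, VFX's earliest start moves from 4 to 0.
New critical path: SetBuild→Principal = 9+6 = 15 ⇒ 15 days.

15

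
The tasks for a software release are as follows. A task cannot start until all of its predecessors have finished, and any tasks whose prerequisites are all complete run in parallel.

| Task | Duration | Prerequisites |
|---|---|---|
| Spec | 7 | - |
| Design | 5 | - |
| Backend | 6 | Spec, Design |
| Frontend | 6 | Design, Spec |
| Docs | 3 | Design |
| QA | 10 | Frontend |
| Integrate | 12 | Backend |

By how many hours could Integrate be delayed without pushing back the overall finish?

0

Critical path: Spec→Backend→Integrate = 7+6+12 = 25, so the finish is 25 hours.
The longest chain containing Integrate totals 25 hours.
Slack of Integrate = 13 − 13 = 0 hours.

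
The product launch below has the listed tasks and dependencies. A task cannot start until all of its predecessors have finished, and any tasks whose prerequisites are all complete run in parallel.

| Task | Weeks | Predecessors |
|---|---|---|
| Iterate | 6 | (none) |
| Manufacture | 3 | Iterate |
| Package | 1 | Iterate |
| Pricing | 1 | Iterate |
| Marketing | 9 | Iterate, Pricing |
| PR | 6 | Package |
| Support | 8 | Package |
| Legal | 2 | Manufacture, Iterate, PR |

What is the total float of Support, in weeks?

1

Iterate→Pricing→Marketing = 6+1+9 = 16 sets the makespan at 16 weeks.
Longest path through Support: 15 weeks (earliest finish 15, latest finish 16).
So Support can slip 16 − 15 = 1 week.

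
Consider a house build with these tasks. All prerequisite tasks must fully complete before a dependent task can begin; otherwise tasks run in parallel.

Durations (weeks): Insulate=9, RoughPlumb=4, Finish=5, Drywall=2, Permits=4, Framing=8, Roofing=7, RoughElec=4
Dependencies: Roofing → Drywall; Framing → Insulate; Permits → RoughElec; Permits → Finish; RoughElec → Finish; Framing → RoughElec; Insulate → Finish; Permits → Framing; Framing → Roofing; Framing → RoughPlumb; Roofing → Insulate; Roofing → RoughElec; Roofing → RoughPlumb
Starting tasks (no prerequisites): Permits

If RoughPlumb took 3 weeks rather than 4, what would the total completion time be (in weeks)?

33

As given, the longest chain is Permits→Framing→Roofing→Insulate→Finish = 4+8+7+9+5 = 33, so the finish is 33 weeks.
RoughPlumb has 10 weeks of float (longest path through it is 23).
No other chain overtakes it, so the finish is 33 weeks.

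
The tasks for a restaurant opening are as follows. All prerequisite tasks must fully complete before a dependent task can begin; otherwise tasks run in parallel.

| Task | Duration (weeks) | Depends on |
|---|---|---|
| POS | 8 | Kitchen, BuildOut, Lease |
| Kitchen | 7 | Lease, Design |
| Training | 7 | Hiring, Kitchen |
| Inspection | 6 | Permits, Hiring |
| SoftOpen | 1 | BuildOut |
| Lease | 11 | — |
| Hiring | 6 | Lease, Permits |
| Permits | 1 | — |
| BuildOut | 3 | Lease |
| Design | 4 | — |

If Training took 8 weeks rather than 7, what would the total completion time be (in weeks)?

26

Actual critical path: Lease→Kitchen→POS = 11+7+8 = 26 ⇒ 26 weeks.
Training has 1 week of float (longest path through it is 25).
The binding chain switches to Lease→Kitchen→Training = 11+7+8 = 26; finish 26 weeks.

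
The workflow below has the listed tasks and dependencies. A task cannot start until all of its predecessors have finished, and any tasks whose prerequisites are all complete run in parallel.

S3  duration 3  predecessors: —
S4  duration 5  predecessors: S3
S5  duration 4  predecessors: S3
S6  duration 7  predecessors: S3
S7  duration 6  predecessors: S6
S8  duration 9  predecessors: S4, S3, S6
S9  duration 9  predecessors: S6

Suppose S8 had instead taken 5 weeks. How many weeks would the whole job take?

The binding path is S3→S6→S8 = 3+7+9 = 19; finish at 19 weeks.
S8 is on the critical path; changing it to 5 makes that path 15 weeks.
Now S3→S6→S9 = 3+7+9 = 19 is longest, so the finish becomes 19 weeks.

19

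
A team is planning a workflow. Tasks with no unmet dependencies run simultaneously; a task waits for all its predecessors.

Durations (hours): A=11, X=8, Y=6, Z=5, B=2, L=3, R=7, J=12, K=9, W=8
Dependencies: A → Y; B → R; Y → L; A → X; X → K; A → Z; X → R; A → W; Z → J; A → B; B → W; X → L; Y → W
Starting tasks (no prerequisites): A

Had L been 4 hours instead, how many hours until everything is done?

28

Baseline: A→X→K = 11+8+9 = 28 → 28 hours.
The longest path through L is only 22 hours, so L has float 6.
That remains the longest chain; total 28 hours.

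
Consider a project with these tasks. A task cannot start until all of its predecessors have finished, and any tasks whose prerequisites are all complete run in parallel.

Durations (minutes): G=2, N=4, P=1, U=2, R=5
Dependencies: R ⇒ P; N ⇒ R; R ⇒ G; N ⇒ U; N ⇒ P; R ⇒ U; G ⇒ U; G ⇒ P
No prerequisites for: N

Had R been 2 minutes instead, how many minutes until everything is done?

10

The binding path is N→R→G→U = 4+5+2+2 = 13; finish at 13 minutes.
R lies on that path, so at 2 minutes the path becomes 10 minutes.
The critical path is still N→R→G→U; finish is now 10 minutes.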